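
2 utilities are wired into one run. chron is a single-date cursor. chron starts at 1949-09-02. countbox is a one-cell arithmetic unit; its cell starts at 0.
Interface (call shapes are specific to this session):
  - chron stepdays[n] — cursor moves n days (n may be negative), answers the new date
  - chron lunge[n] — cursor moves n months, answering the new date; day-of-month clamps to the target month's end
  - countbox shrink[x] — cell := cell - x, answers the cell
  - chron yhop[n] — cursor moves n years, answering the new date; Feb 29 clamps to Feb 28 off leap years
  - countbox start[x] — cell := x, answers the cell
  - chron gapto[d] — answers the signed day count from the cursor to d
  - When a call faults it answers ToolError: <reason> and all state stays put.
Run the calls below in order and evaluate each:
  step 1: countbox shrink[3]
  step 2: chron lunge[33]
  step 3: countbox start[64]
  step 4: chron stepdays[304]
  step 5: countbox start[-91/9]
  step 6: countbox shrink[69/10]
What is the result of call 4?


% 1. countbox shrink(3) : -3
% 2. chron lunge(33) : 1952-06-02
% 3. countbox start(64) : 64
% 4. chron stepdays(304) : 1953-04-02
% 5. countbox start(-91/9) : -91/9
% 6. countbox shrink(69/10) : -1531/90

Answer: 1953-04-02


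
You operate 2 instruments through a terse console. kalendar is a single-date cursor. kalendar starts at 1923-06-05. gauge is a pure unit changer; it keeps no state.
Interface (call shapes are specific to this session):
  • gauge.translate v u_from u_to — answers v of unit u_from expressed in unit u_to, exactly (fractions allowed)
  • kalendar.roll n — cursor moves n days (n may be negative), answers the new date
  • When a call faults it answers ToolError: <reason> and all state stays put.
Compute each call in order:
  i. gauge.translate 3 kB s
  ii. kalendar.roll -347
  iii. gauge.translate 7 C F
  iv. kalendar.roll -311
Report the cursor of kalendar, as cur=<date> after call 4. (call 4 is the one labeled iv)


Answer: cur=1921-08-16

Derivation:
>>> gauge.translate 3 kB s
[out] ToolError: incompatible units
>>> kalendar.roll -347
[out] 1922-06-23
>>> gauge.translate 7 C F
[out] 223/5
>>> kalendar.roll -311
[out] 1921-08-16


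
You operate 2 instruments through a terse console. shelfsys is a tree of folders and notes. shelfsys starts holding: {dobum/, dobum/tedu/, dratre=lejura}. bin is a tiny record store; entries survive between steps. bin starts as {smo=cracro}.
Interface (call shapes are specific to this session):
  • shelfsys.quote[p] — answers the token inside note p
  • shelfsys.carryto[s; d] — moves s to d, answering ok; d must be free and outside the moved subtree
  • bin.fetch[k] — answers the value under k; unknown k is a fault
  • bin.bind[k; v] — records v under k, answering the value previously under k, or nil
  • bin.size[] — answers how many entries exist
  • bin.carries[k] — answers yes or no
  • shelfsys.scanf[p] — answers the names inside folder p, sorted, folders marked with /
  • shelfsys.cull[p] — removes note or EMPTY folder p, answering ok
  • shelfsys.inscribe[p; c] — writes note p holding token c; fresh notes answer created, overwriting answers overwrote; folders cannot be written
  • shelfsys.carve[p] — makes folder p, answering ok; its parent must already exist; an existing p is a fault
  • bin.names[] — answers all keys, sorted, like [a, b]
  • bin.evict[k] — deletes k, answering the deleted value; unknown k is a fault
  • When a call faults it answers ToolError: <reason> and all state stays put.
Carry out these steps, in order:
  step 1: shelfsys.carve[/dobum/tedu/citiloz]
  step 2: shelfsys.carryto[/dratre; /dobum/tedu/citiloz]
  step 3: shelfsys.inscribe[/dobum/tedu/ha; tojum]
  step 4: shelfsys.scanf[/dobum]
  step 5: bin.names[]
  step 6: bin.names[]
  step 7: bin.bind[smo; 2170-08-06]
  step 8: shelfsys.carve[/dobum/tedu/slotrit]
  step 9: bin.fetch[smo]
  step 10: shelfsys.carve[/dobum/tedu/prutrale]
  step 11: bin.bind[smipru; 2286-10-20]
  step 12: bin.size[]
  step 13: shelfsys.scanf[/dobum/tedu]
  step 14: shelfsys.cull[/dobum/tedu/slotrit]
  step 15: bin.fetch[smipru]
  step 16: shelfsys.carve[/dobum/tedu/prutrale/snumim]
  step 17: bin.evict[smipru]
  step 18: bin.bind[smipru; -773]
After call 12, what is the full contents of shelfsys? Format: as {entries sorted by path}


Answer: {dobum/, dobum/tedu/, dobum/tedu/citiloz/, dobum/tedu/ha=tojum, dobum/tedu/prutrale/, dobum/tedu/slotrit/, dratre=lejura}

Derivation:
Then shelfsys.carve with p='/dobum/tedu/citiloz': ok.
I use shelfsys.carryto with s='/dratre', d='/dobum/tedu/citiloz', — result: ToolError: exists.
I try shelfsys.inscribe with p='/dobum/tedu/ha', c='tojum', giving created.
I run shelfsys.scanf with p='/dobum', which returns [tedu/].
I call bin.names, giving [smo].
Calling bin.names(), → [smo].
Now I run bin.bind with k='smo', v='2170-08-06', — result: cracro.
Invoking shelfsys.carve with p='/dobum/tedu/slotrit', and see ok.
Invoking bin.fetch with k='smo', which returns 2170-08-06.
I invoke shelfsys.carve with p='/dobum/tedu/prutrale': ok.
Now I run bin.bind with k='smipru', v='2286-10-20', and observe nil.
I use bin.size, → 2.
I call shelfsys.scanf with p='/dobum/tedu', → [citiloz/, ha, prutrale/, slotrit/].
I use shelfsys.cull with p='/dobum/tedu/slotrit', giving ok.
Now I run bin.fetch with k='smipru', and see 2286-10-20.
I call shelfsys.carve with p='/dobum/tedu/prutrale/snumim': ok.
Now I run bin.evict with k='smipru', which returns 2286-10-20.
Now I run bin.bind with k='smipru', v='-773', and see nil.


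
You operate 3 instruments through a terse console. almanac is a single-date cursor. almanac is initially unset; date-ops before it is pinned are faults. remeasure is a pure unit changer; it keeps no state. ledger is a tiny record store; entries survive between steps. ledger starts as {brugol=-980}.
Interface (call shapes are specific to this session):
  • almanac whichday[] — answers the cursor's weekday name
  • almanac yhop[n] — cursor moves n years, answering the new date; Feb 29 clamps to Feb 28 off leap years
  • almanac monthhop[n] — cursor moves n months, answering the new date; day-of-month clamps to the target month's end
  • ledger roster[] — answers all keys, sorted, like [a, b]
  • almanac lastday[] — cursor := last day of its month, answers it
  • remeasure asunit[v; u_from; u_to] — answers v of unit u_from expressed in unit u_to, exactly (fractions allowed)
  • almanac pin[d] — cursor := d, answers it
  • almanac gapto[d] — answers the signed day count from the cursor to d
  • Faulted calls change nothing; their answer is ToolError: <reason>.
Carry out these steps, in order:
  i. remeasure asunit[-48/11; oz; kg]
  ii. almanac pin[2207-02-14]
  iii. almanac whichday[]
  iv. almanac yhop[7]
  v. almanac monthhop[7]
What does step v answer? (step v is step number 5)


Answer: 2214-09-14

Derivation:
Do: remeasure asunit[v→-48/11; u_from→oz; u_to→kg]
See: -12370701/100000000
Do: almanac pin[d→2207-02-14]
See: 2207-02-14
Do: almanac whichday[]
See: Saturday
Do: almanac yhop[n→7]
See: 2214-02-14
Do: almanac monthhop[n→7]
See: 2214-09-14


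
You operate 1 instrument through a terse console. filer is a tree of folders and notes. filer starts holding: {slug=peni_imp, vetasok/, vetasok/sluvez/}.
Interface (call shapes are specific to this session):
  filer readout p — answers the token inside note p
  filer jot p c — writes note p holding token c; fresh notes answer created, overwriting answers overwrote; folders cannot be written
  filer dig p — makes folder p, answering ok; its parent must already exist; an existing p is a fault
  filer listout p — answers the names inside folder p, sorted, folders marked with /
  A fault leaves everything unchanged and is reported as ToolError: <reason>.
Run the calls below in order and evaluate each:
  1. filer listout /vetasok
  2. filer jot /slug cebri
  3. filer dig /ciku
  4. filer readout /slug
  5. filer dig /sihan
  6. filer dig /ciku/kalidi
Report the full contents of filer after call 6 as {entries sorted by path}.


·→ filer listout(p=/vetasok)
·← [sluvez/]
·→ filer jot(p=/slug, c=cebri)
·← overwrote
·→ filer dig(p=/ciku)
·← ok
·→ filer readout(p=/slug)
·← cebri
·→ filer dig(p=/sihan)
·← ok
·→ filer dig(p=/ciku/kalidi)
·← ok

Answer: {ciku/, ciku/kalidi/, sihan/, slug=cebri, vetasok/, vetasok/sluvez/}


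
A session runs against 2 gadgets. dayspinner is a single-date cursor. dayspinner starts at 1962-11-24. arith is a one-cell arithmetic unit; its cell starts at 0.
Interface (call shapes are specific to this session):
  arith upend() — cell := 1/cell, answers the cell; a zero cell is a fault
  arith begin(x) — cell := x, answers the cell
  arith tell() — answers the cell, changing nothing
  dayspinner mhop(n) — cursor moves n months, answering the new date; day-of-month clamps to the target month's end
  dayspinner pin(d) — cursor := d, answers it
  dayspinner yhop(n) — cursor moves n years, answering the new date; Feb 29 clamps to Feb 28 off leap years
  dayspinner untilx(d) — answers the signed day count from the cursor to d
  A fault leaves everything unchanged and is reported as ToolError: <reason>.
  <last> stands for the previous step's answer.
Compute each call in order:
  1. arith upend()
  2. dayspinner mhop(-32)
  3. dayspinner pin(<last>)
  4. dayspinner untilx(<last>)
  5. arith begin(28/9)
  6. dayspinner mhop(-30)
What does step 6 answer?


Using arith upend(): ToolError: reciprocal of zero.
Calling dayspinner mhop(n=-32), which returns 1960-03-24.
I try dayspinner pin(d=<last>), and see 1960-03-24.
Now I run dayspinner untilx(d=<last>), → 0.
Then arith begin(x=28/9), and see 28/9.
I run dayspinner mhop(n=-30), which returns 1957-09-24.

Answer: 1957-09-24


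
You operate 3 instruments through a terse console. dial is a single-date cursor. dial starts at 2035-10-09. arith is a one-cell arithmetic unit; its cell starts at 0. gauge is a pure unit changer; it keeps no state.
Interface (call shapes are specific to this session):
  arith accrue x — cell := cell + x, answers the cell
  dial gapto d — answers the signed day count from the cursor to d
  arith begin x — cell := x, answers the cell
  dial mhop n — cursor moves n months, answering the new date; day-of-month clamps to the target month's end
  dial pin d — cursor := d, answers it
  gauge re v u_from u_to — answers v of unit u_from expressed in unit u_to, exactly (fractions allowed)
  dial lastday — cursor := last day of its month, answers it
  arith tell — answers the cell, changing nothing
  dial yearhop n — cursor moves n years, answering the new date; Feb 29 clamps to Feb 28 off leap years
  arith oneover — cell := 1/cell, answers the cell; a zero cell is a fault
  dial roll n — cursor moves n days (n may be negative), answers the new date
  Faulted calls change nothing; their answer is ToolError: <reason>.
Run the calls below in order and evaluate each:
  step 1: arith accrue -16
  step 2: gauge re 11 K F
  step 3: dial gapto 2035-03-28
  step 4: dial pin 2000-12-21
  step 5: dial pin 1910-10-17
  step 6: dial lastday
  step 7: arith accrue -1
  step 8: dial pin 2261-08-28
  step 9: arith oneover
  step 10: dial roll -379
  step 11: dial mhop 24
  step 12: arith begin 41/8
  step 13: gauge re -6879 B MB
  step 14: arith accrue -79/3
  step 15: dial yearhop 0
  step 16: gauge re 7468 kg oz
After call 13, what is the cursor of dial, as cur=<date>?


Answer: cur=2262-08-14

Derivation:
I call arith accrue(x='-16'), which returns -16.
Using gauge re(v='11', u_from='K', u_to='F'), giving -43987/100.
I use dial gapto(d='2035-03-28'), and get -195.
Next I call dial pin(d='2000-12-21'), giving 2000-12-21.
Now I run dial pin(d='1910-10-17'), yielding 1910-10-17.
Next I call dial lastday(), yielding 1910-10-31.
I invoke arith accrue(x='-1'), and observe -17.
Now I run dial pin(d='2261-08-28'), and observe 2261-08-28.
I try arith oneover(): -1/17.
Next I call dial roll(n='-379'), — result: 2260-08-14.
Now I run dial mhop(n='24'), which returns 2262-08-14.
Now I run arith begin(x='41/8'), → 41/8.
Now I run gauge re(v='-6879', u_from='B', u_to='MB'), and see -6879/1000000.
Calling arith accrue(x='-79/3'), → -509/24.
Next I call dial yearhop(n='0'), which returns 2262-08-14.
I call gauge re(v='7468', u_from='kg', u_to='oz'), → 11948800000000/45359237.


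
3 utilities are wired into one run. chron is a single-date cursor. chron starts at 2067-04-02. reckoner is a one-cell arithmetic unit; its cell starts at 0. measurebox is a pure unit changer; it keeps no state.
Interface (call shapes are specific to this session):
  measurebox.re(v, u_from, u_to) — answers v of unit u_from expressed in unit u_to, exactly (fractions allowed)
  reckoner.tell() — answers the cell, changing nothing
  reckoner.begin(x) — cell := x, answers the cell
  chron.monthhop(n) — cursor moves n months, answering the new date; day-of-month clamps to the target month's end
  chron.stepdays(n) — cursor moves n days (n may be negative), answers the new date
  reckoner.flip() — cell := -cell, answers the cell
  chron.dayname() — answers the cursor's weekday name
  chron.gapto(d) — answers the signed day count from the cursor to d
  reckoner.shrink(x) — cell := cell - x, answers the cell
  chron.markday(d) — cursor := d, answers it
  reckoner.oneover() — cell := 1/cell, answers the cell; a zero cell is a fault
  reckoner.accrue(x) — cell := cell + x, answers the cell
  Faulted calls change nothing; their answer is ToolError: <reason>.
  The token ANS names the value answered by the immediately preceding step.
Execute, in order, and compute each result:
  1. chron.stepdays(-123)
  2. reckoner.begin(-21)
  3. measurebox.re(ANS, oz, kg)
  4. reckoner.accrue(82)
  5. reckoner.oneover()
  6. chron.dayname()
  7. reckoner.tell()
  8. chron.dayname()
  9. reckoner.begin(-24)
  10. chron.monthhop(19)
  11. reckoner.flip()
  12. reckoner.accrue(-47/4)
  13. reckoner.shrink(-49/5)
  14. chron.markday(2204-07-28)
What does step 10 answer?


Calling stepdays(n='-123'): 2066-11-30.
I use begin(x='-21'), giving -21.
I run re(v='ANS', u_from='oz', u_to='kg'), yielding -952543977/1600000000.
I invoke accrue(x='82'): 61.
Calling oneover, which returns 1/61.
I invoke dayname(), and observe Tuesday.
Using tell, and get 1/61.
Using dayname, which returns Tuesday.
Then begin(x='-24'), giving -24.
I use monthhop(n='19'), giving 2068-06-30.
Using flip(), which returns 24.
I use accrue(x='-47/4'), and observe 49/4.
Using shrink(x='-49/5'), which returns 441/20.
I try markday(d='2204-07-28'), and observe 2204-07-28.

Answer: 2068-06-30


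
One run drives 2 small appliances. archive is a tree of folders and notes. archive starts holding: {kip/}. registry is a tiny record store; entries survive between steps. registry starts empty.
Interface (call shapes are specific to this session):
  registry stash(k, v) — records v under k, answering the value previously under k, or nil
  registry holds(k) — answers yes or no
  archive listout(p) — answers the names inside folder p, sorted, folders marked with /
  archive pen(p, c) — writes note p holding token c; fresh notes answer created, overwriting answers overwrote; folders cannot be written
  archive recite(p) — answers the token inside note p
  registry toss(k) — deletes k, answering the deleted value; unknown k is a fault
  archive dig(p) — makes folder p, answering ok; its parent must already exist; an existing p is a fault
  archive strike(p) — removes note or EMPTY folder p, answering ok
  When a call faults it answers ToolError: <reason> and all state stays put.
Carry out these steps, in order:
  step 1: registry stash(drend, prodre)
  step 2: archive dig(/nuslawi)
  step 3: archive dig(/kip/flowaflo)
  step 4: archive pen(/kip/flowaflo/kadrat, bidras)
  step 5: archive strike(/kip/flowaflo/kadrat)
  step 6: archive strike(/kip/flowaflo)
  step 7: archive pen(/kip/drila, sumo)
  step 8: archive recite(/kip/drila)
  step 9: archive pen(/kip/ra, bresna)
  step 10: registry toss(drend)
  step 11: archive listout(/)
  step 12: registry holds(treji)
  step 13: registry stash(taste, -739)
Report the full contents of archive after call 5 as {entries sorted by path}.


CALL registry stash[k=drend; v=prodre]
RET  nil
CALL archive dig[p=/nuslawi]
RET  ok
CALL archive dig[p=/kip/flowaflo]
RET  ok
CALL archive pen[p=/kip/flowaflo/kadrat; c=bidras]
RET  created
CALL archive strike[p=/kip/flowaflo/kadrat]
RET  ok
CALL archive strike[p=/kip/flowaflo]
RET  ok
CALL archive pen[p=/kip/drila; c=sumo]
RET  created
CALL archive recite[p=/kip/drila]
RET  sumo
CALL archive pen[p=/kip/ra; c=bresna]
RET  created
CALL registry toss[k=drend]
RET  prodre
CALL archive listout[p=/]
RET  [kip/, nuslawi/]
CALL registry holds[k=treji]
RET  no
CALL registry stash[k=taste; v=-739]
RET  nil

Answer: {kip/, kip/flowaflo/, nuslawi/}


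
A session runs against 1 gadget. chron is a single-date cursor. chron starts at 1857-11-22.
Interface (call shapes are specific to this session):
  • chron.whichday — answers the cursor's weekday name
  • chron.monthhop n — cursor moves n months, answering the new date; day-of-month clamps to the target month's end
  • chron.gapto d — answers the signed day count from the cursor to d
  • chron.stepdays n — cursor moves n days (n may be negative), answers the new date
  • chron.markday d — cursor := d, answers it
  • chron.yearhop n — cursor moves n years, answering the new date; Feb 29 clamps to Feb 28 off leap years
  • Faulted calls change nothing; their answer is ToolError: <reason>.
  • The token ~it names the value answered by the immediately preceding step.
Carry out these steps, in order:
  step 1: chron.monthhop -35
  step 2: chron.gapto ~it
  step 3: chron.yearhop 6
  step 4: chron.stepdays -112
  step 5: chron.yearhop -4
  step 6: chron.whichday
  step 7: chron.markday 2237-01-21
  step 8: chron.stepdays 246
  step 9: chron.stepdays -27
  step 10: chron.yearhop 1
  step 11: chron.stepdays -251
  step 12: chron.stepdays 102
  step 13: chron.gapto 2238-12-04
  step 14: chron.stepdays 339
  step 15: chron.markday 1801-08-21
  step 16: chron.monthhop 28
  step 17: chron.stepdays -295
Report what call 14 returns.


Answer: 2239-03-06

Derivation:
Invoking chron.monthhop on n: -35, giving 1854-12-22.
Then chron.gapto on d: ~it, — result: 0.
Next I call chron.yearhop on n: 6, which returns 1860-12-22.
I call chron.stepdays on n: -112, which returns 1860-09-01.
Calling chron.yearhop on n: -4, yielding 1856-09-01.
I use chron.whichday, yielding Monday.
Then chron.markday on d: 2237-01-21, — result: 2237-01-21.
I try chron.stepdays on n: 246, and get 2237-09-24.
I call chron.stepdays on n: -27, yielding 2237-08-28.
Using chron.yearhop on n: 1, — result: 2238-08-28.
Using chron.stepdays on n: -251, and observe 2237-12-20.
Now I run chron.stepdays on n: 102, and get 2238-04-01.
I try chron.gapto on d: 2238-12-04, and see 247.
Now I run chron.stepdays on n: 339, → 2239-03-06.
I use chron.markday on d: 1801-08-21, yielding 1801-08-21.
I use chron.monthhop on n: 28, which returns 1803-12-21.
I call chron.stepdays on n: -295, and observe 1803-03-01.


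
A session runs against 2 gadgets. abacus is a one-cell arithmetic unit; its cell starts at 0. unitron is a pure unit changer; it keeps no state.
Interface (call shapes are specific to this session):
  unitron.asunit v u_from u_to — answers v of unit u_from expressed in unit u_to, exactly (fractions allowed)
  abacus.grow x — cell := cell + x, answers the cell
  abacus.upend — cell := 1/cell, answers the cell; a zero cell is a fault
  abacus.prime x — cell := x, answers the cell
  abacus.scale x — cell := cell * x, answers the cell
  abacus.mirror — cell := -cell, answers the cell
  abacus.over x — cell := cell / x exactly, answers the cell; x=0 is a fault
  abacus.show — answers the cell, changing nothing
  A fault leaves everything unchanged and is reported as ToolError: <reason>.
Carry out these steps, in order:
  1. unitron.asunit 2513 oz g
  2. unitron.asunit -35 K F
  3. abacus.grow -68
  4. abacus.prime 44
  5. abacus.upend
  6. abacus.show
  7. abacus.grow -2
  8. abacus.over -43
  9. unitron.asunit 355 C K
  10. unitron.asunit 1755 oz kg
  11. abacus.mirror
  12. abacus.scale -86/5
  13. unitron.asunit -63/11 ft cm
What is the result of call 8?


Step: asunit[v: 2513; u_from: oz; u_to: g]
Result: 113987762581/1600000
Step: asunit[v: -35; u_from: K; u_to: F]
Result: -52267/100
Step: grow[x: -68]
Result: -68
Step: prime[x: 44]
Result: 44
Step: upend[]
Result: 1/44
Step: show[]
Result: 1/44
Step: grow[x: -2]
Result: -87/44
Step: over[x: -43]
Result: 87/1892
Step: asunit[v: 355; u_from: C; u_to: K]
Result: 12563/20
Step: asunit[v: 1755; u_from: oz; u_to: kg]
Result: 15921092187/320000000
Step: mirror[]
Result: -87/1892
Step: scale[x: -86/5]
Result: 87/110
Step: asunit[v: -63/11; u_from: ft; u_to: cm]
Result: -48006/275

Answer: 87/1892


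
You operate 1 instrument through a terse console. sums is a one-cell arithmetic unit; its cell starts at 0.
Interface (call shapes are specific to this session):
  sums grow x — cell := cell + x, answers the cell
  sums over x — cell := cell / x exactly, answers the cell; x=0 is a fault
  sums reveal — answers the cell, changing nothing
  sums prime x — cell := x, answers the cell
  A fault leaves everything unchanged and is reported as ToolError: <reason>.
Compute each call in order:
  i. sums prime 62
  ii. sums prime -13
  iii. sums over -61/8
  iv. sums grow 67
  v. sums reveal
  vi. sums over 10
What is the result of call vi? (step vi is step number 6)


% 1. sums prime(x='62') : 62
% 2. sums prime(x='-13') : -13
% 3. sums over(x='-61/8') : 104/61
% 4. sums grow(x='67') : 4191/61
% 5. sums reveal() : 4191/61
% 6. sums over(x='10') : 4191/610

Answer: 4191/610


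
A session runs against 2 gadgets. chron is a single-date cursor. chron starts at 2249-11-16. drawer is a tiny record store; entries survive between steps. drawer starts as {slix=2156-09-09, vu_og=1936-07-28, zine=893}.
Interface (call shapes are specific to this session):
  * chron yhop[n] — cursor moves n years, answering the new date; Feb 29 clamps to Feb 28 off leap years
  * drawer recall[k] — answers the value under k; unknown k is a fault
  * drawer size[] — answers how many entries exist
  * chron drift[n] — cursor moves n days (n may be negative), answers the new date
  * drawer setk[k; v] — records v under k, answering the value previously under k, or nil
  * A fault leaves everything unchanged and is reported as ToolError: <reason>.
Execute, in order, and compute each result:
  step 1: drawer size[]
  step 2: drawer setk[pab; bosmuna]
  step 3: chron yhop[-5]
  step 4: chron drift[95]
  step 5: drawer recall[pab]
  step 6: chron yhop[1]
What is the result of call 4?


Answer: 2245-02-19

Derivation:
·→ drawer size()
·← 3
·→ drawer setk(k→pab, v→bosmuna)
·← nil
·→ chron yhop(n→-5)
·← 2244-11-16
·→ chron drift(n→95)
·← 2245-02-19
·→ drawer recall(k→pab)
·← bosmuna
·→ chron yhop(n→1)
·← 2246-02-19


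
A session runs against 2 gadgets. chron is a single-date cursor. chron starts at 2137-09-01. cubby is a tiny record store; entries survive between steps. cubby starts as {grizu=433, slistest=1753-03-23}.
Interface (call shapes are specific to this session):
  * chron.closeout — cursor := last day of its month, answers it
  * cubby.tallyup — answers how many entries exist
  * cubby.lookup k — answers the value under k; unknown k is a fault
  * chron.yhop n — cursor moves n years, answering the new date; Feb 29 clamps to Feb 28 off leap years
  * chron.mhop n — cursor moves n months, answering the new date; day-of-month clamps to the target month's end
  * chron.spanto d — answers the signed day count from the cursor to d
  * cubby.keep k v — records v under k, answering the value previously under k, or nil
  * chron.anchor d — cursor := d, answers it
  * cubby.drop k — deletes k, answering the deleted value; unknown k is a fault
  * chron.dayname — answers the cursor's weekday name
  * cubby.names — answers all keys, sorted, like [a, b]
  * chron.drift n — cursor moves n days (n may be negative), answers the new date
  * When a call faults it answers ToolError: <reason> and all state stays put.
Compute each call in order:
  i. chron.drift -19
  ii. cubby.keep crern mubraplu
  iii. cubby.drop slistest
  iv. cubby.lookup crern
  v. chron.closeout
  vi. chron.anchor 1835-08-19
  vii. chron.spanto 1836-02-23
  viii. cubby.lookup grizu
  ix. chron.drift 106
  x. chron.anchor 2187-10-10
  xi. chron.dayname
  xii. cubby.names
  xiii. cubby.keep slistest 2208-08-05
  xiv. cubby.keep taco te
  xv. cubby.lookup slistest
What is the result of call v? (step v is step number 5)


Answer: 2137-08-31

Derivation:
[in] chron.drift n='-19'
= 2137-08-13
[in] cubby.keep k='crern' v='mubraplu'
= nil
[in] cubby.drop k='slistest'
= 1753-03-23
[in] cubby.lookup k='crern'
= mubraplu
[in] chron.closeout
= 2137-08-31
[in] chron.anchor d='1835-08-19'
= 1835-08-19
[in] chron.spanto d='1836-02-23'
= 188
[in] cubby.lookup k='grizu'
= 433
[in] chron.drift n='106'
= 1835-12-03
[in] chron.anchor d='2187-10-10'
= 2187-10-10
[in] chron.dayname
= Wednesday
[in] cubby.names
= [crern, grizu]
[in] cubby.keep k='slistest' v='2208-08-05'
= nil
[in] cubby.keep k='taco' v='te'
= nil
[in] cubby.lookup k='slistest'
= 2208-08-05


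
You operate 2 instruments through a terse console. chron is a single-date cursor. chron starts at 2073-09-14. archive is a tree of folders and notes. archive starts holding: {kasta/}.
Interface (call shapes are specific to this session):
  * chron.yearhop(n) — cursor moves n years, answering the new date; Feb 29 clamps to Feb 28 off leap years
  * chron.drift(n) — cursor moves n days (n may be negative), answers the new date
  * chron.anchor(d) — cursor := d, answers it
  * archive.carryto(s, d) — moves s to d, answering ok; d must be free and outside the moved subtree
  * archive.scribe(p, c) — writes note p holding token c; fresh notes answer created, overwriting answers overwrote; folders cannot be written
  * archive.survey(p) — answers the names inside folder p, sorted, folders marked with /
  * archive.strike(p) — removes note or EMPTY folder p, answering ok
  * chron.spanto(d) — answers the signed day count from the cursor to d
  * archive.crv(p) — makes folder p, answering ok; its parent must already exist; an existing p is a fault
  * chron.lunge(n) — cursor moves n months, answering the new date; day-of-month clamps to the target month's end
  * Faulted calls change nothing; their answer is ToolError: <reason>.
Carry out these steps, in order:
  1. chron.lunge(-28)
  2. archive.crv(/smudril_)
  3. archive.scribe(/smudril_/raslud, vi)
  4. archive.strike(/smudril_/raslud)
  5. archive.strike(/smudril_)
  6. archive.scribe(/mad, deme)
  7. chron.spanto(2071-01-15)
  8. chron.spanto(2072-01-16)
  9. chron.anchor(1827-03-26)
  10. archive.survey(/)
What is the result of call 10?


% lunge n='-28'
  2071-05-14
% crv p='/smudril_'
  ok
% scribe p='/smudril_/raslud' c='vi'
  created
% strike p='/smudril_/raslud'
  ok
% strike p='/smudril_'
  ok
% scribe p='/mad' c='deme'
  created
% spanto d='2071-01-15'
  -119
% spanto d='2072-01-16'
  247
% anchor d='1827-03-26'
  1827-03-26
% survey p='/'
  [kasta/, mad]

Answer: [kasta/, mad]


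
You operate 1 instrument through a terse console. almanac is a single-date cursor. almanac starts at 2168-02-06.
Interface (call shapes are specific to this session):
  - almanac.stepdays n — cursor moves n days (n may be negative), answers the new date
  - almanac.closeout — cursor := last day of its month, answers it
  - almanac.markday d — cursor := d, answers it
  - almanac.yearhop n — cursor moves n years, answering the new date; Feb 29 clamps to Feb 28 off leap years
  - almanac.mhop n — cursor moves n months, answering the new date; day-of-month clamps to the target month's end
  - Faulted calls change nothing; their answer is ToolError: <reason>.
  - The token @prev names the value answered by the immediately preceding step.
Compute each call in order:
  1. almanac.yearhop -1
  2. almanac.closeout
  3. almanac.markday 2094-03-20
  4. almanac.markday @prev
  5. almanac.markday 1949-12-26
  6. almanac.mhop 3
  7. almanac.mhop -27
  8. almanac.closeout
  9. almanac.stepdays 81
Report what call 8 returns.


Act: almanac.yearhop[n→-1]
Obs: 2167-02-06
Act: almanac.closeout[]
Obs: 2167-02-28
Act: almanac.markday[d→2094-03-20]
Obs: 2094-03-20
Act: almanac.markday[d→@prev]
Obs: 2094-03-20
Act: almanac.markday[d→1949-12-26]
Obs: 1949-12-26
Act: almanac.mhop[n→3]
Obs: 1950-03-26
Act: almanac.mhop[n→-27]
Obs: 1947-12-26
Act: almanac.closeout[]
Obs: 1947-12-31
Act: almanac.stepdays[n→81]
Obs: 1948-03-21

Answer: 1947-12-31


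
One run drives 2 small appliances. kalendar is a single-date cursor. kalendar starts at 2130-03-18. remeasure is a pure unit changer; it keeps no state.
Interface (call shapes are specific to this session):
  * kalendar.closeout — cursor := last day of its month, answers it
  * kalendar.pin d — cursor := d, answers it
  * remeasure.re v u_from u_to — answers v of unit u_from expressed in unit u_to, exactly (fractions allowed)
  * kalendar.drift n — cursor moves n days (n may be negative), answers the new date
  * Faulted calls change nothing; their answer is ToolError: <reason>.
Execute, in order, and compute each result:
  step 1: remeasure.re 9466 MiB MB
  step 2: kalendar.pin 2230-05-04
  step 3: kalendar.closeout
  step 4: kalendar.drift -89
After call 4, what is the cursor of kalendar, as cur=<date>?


-- remeasure.re(9466, MiB, MB) ~> 155090944/15625
-- kalendar.pin(2230-05-04) ~> 2230-05-04
-- kalendar.closeout() ~> 2230-05-31
-- kalendar.drift(-89) ~> 2230-03-03

Answer: cur=2230-03-03


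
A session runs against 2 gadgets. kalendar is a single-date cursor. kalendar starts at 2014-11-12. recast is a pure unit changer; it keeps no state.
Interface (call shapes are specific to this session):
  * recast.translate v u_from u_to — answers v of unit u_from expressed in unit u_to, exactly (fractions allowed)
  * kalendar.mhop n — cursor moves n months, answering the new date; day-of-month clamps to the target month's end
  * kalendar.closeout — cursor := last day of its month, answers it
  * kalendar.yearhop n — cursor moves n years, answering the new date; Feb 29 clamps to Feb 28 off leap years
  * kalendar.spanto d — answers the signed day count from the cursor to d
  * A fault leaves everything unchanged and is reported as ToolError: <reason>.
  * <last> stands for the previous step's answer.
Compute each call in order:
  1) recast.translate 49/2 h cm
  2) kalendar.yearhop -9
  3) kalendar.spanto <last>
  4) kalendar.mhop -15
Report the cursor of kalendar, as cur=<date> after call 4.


Answer: cur=2004-08-12

Derivation:
! 1. recast.translate(49/2, h, cm) == ToolError: incompatible units
! 2. kalendar.yearhop(-9) == 2005-11-12
! 3. kalendar.spanto(<last>) == 0
! 4. kalendar.mhop(-15) == 2004-08-12


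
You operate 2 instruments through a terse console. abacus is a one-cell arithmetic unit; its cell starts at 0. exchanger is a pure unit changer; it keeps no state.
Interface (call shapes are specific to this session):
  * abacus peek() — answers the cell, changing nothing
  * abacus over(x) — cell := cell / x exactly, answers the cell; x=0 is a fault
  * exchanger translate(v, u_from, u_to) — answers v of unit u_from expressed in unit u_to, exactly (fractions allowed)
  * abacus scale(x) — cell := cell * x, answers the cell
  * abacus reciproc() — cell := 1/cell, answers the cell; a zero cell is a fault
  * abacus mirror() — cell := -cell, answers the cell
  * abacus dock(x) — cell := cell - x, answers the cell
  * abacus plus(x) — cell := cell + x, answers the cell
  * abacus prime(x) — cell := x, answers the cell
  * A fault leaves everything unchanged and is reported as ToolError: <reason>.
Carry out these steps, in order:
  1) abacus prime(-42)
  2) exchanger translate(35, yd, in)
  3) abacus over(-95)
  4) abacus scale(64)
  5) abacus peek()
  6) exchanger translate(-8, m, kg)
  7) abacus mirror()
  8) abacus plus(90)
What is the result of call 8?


$ abacus prime x='-42'
  -42
$ exchanger translate v='35' u_from='yd' u_to='in'
  1260
$ abacus over x='-95'
  42/95
$ abacus scale x='64'
  2688/95
$ abacus peek
  2688/95
$ exchanger translate v='-8' u_from='m' u_to='kg'
  ToolError: incompatible units
$ abacus mirror
  -2688/95
$ abacus plus x='90'
  5862/95

Answer: 5862/95


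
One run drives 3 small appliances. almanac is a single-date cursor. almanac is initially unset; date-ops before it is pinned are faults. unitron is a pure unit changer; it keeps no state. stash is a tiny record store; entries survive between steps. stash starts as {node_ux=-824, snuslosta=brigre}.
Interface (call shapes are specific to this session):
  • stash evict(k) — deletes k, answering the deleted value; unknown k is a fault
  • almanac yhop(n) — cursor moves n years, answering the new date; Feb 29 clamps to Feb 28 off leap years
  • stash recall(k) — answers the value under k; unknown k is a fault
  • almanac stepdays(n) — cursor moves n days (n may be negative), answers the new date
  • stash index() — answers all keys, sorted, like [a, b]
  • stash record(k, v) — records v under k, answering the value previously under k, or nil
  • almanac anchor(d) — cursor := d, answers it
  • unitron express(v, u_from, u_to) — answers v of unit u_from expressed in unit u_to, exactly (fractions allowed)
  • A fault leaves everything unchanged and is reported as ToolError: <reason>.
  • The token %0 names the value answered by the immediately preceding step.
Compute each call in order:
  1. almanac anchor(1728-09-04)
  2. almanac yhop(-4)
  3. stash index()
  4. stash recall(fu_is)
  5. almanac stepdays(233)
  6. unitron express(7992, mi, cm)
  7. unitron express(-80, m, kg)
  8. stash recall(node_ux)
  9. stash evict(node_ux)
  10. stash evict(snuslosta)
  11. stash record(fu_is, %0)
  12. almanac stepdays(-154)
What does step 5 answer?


CALL almanac anchor[d='1728-09-04']
RET  1728-09-04
CALL almanac yhop[n='-4']
RET  1724-09-04
CALL stash index[]
RET  [node_ux, snuslosta]
CALL stash recall[k='fu_is']
RET  ToolError: no such key fu_is
CALL almanac stepdays[n='233']
RET  1725-04-25
CALL unitron express[v='7992'; u_from='mi'; u_to='cm']
RET  6430938624/5
CALL unitron express[v='-80'; u_from='m'; u_to='kg']
RET  ToolError: incompatible units
CALL stash recall[k='node_ux']
RET  -824
CALL stash evict[k='node_ux']
RET  -824
CALL stash evict[k='snuslosta']
RET  brigre
CALL stash record[k='fu_is'; v='%0']
RET  nil
CALL almanac stepdays[n='-154']
RET  1724-11-22

Answer: 1725-04-25


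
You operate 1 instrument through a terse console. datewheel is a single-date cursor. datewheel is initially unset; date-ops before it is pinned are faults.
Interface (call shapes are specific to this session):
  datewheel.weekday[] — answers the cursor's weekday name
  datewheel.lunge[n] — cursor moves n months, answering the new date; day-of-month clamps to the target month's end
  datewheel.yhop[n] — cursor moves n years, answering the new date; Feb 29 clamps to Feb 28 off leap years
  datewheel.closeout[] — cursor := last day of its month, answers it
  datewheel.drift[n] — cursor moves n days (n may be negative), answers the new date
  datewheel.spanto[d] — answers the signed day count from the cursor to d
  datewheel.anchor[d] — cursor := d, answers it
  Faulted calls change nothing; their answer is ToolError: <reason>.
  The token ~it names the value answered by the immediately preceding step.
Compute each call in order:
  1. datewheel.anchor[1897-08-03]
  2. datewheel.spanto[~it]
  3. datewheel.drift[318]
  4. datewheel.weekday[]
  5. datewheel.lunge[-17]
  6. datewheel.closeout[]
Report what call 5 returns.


Answer: 1897-01-17

Derivation:
Act: datewheel.anchor[d: 1897-08-03]
Obs: 1897-08-03
Act: datewheel.spanto[d: ~it]
Obs: 0
Act: datewheel.drift[n: 318]
Obs: 1898-06-17
Act: datewheel.weekday[]
Obs: Friday
Act: datewheel.lunge[n: -17]
Obs: 1897-01-17
Act: datewheel.closeout[]
Obs: 1897-01-31


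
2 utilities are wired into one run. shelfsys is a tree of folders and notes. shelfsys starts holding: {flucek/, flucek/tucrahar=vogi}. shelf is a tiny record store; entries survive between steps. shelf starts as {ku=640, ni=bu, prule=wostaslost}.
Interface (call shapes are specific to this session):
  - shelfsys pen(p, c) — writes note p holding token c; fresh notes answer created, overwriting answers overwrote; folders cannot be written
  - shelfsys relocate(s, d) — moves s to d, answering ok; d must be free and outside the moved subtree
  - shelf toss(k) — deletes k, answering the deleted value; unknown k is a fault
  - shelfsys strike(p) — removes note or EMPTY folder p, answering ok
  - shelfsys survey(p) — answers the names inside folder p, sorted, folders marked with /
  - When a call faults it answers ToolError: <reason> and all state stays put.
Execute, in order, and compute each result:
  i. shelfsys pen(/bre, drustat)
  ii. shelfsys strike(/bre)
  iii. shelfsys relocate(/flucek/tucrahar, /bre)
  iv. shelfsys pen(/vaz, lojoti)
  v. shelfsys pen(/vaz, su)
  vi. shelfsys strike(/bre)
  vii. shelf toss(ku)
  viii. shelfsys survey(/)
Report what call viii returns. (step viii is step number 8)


Answer: [flucek/, vaz]

Derivation:
$ shelfsys pen p: /bre c: drustat
[out] created
$ shelfsys strike p: /bre
[out] ok
$ shelfsys relocate s: /flucek/tucrahar d: /bre
[out] ok
$ shelfsys pen p: /vaz c: lojoti
[out] created
$ shelfsys pen p: /vaz c: su
[out] overwrote
$ shelfsys strike p: /bre
[out] ok
$ shelf toss k: ku
[out] 640
$ shelfsys survey p: /
[out] [flucek/, vaz]


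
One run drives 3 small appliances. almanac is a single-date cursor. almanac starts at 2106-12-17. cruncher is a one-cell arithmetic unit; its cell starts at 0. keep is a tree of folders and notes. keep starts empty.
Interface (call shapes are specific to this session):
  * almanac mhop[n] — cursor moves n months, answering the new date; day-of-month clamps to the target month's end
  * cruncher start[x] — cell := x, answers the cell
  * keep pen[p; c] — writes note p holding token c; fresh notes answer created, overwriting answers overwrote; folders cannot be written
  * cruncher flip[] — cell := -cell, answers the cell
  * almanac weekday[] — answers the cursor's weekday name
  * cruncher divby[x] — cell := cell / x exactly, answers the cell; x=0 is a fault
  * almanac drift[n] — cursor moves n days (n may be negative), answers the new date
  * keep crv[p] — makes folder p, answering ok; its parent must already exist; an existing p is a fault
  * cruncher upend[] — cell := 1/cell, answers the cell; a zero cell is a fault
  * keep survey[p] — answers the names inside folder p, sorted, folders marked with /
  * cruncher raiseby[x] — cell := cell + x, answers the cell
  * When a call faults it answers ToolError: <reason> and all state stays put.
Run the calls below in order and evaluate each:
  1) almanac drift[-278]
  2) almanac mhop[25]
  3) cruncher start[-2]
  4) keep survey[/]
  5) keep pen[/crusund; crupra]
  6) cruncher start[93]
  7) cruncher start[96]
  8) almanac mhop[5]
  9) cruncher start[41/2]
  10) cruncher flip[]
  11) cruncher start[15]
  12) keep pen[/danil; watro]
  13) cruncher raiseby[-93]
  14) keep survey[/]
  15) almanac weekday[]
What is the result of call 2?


I run almanac drift on -278, giving 2106-03-14.
Invoking almanac mhop on 25, → 2108-04-14.
Then cruncher start on -2, yielding -2.
Next I call keep survey on /, and see [].
I try keep pen on /crusund, crupra, and get created.
Next I call cruncher start on 93, yielding 93.
Calling cruncher start on 96, yielding 96.
Next I call almanac mhop on 5, and observe 2108-09-14.
Invoking cruncher start on 41/2, → 41/2.
I call cruncher flip(), giving -41/2.
Then cruncher start on 15, yielding 15.
Then keep pen on /danil, watro: created.
Invoking cruncher raiseby on -93: -78.
Next I call keep survey on /, and observe [crusund, danil].
Now I run almanac weekday(), and get Friday.

Answer: 2108-04-14
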